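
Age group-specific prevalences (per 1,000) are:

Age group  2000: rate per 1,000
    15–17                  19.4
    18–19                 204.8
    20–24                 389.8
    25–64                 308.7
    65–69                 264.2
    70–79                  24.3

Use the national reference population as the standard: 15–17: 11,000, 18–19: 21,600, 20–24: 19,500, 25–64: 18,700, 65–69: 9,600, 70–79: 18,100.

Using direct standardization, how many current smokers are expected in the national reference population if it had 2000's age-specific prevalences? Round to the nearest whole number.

Expected current smokers = Σ (standard pop × age-specific rate ÷ 1,000)
= 11,000×19.4/1,000 + 21,600×204.8/1,000 + 19,500×389.8/1,000 + 18,700×308.7/1,000 + 9,600×264.2/1,000 + 18,100×24.3/1,000
= 213.40 + 4423.68 + 7601.10 + 5772.69 + 2536.32 + 439.83 = 20987.02.

20987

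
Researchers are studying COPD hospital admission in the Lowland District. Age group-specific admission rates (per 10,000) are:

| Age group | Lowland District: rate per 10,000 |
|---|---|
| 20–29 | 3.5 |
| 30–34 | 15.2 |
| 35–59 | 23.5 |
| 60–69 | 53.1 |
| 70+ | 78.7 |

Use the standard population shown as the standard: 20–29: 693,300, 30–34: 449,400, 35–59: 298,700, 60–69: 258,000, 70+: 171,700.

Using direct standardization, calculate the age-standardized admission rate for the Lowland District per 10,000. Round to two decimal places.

Standard total = 1,871,100; weights = 0.3705, 0.2402, 0.1596, 0.1379, 0.0918.
Standardized rate: 0.3705×3.5 + 0.2402×15.2 + 0.1596×23.5 + 0.1379×53.1 + 0.0918×78.7 = 23.2427 per 10,000.

23.24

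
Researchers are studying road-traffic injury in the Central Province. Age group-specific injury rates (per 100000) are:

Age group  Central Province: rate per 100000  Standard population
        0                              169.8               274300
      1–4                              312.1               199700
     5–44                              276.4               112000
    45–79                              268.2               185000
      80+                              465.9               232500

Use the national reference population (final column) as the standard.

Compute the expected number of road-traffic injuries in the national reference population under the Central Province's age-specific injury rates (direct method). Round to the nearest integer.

2978

Expected road-traffic injuries = Σ (standard pop × age-specific rate ÷ 100000)
= 274300×169.8/100000 + 199700×312.1/100000 + 112000×276.4/100000 + 185000×268.2/100000 + 232500×465.9/100000
= 465.76 + 623.26 + 309.57 + 496.17 + 1083.22 = 2977.98.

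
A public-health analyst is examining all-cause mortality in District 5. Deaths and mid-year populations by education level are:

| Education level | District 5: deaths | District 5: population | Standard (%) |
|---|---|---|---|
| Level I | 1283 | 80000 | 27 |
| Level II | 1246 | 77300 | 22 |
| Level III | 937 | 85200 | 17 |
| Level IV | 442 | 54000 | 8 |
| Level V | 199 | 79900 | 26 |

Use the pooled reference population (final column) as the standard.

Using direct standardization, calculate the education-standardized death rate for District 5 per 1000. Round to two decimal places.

Education-specific rates per 1000 for District 5: 16.038, 16.119, 10.998, 8.185, 2.491.
Standard weights: 0.27, 0.22, 0.17, 0.08, 0.26.
Standardized rate: 0.2700×16.038 + 0.2200×16.119 + 0.1700×10.998 + 0.0800×8.185 + 0.2600×2.491 = 11.0483 per 1000.

11.05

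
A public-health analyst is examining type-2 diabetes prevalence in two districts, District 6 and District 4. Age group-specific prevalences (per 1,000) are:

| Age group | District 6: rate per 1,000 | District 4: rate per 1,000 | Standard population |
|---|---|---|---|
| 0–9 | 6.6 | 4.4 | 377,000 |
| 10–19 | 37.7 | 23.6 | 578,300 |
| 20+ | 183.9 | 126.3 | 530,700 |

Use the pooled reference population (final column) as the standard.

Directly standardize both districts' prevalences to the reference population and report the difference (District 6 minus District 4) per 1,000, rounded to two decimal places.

26.62

Standard total = 1,486,000; weights = 0.2537, 0.3892, 0.3571.
District 6: 0.2537×6.6 + 0.3892×37.7 + 0.3571×183.9 = 82.0228 per 1,000.
District 4: 0.2537×4.4 + 0.3892×23.6 + 0.3571×126.3 = 55.4065 per 1,000.
Difference = 82.0228 − 55.4065 = 26.6163.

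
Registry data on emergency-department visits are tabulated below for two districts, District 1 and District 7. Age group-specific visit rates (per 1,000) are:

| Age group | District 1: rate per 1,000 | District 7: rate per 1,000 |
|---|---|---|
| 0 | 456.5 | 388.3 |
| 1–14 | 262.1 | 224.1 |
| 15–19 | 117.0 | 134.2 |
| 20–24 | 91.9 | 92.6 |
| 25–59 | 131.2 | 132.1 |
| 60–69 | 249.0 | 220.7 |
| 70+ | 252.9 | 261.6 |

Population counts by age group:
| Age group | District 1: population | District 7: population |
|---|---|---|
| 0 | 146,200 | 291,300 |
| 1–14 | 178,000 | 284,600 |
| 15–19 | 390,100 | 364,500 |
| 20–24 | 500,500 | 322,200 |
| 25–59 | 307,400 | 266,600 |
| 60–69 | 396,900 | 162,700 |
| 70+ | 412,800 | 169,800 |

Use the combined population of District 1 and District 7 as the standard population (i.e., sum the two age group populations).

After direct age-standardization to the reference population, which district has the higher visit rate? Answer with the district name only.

Combined standard total = 4,193,600; weights = 0.1043, 0.1103, 0.1799, 0.1962, 0.1369, 0.1334, 0.1389.
District 1: 0.1043×456.5 + 0.1103×262.1 + 0.1799×117.0 + 0.1962×91.9 + 0.1369×131.2 + 0.1334×249.0 + 0.1389×252.9 = 201.9385 per 1,000.
District 7: 0.1043×388.3 + 0.1103×224.1 + 0.1799×134.2 + 0.1962×92.6 + 0.1369×132.1 + 0.1334×220.7 + 0.1389×261.6 = 191.4194 per 1,000.
The crude rates (192.37 vs 199.38) would put District 7 higher, but that reflects its age composition; once standardized to a common age structure, District 1 has the higher underlying rate.

District 1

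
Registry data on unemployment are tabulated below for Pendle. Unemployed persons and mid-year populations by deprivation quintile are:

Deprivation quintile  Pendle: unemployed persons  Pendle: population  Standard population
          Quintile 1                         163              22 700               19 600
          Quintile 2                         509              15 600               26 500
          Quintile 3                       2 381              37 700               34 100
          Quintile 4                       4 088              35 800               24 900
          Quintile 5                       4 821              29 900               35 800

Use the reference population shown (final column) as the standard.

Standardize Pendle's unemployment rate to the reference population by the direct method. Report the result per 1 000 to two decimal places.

Deprivation-specific rates per 1 000 for Pendle: 7.181, 32.628, 63.156, 114.190, 161.237.
Standard total = 140 900; weights = 0.1391, 0.1881, 0.2420, 0.1767, 0.2541.
Standardized rate: 0.1391×7.181 + 0.1881×32.628 + 0.2420×63.156 + 0.1767×114.190 + 0.2541×161.237 = 83.5675 per 1 000.

83.57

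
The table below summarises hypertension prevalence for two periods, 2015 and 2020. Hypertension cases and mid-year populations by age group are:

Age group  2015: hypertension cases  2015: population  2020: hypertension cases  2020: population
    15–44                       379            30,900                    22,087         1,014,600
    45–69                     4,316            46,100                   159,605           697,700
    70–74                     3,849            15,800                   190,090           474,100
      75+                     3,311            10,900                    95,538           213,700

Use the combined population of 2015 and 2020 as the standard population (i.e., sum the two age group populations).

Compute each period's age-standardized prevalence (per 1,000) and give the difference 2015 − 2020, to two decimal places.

-87.75

Age-specific rates per 1,000 for 2015: 12.265, 93.623, 243.608, 303.761.
For 2020: 21.769, 228.759, 400.949, 447.066.
Combined standard total = 2,503,800; weights = 0.4176, 0.2971, 0.1957, 0.0897.
2015: 0.4176×12.265 + 0.2971×93.623 + 0.1957×243.608 + 0.0897×303.761 = 107.8473 per 1,000.
2020: 0.4176×21.769 + 0.2971×228.759 + 0.1957×400.949 + 0.0897×447.066 = 195.6013 per 1,000.
Difference = 107.8473 − 195.6013 = -87.7540.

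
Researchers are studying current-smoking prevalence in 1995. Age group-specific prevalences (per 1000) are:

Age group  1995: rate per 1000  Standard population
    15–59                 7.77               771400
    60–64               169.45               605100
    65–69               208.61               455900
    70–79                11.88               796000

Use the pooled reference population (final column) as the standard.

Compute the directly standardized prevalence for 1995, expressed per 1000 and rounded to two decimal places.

Standard total = 2628400; weights = 0.2935, 0.2302, 0.1735, 0.3028.
Standardized rate: 0.2935×7.77 + 0.2302×169.45 + 0.1735×208.61 + 0.3028×11.88 = 81.0720 per 1000.

81.07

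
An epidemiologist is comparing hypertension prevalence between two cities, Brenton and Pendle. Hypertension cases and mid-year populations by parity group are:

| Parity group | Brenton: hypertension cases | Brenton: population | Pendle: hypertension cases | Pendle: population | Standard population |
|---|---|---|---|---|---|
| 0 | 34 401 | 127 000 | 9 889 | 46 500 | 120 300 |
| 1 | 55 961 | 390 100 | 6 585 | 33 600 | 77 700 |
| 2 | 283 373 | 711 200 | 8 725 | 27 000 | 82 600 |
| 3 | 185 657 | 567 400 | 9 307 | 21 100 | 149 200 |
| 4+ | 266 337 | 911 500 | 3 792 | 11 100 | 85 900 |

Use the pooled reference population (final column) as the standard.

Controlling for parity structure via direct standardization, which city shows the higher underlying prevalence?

Parity-specific rates per 1 000 for Brenton: 270.874, 143.453, 398.443, 327.207, 292.196.
For Pendle: 212.667, 195.982, 323.148, 441.090, 341.622.
Standard total = 515 700; weights = 0.2333, 0.1507, 0.1602, 0.2893, 0.1666.
Brenton: 0.2333×270.874 + 0.1507×143.453 + 0.1602×398.443 + 0.2893×327.207 + 0.1666×292.196 = 291.9580 per 1 000.
Pendle: 0.2333×212.667 + 0.1507×195.982 + 0.1602×323.148 + 0.2893×441.090 + 0.1666×341.622 = 315.4151 per 1 000.
The crude rates (305.01 vs 274.93) would put Brenton higher, but that reflects its parity composition; once standardized to a common parity structure, Pendle has the higher underlying rate.

Pendle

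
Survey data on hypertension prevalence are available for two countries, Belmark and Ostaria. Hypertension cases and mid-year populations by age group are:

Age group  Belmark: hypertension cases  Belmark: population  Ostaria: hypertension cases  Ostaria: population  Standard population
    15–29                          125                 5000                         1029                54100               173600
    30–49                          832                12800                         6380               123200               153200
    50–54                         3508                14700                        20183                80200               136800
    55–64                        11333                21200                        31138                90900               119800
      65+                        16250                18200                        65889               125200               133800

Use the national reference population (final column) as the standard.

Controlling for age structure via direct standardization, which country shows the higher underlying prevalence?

Age-specific rates per 1000 for Belmark: 25.000, 65.000, 238.639, 534.575, 892.857.
For Ostaria: 19.020, 51.786, 251.658, 342.552, 526.270.
Standard total = 717200; weights = 0.2421, 0.2136, 0.1907, 0.1670, 0.1866.
Belmark: 0.2421×25.000 + 0.2136×65.000 + 0.1907×238.639 + 0.1670×534.575 + 0.1866×892.857 = 321.3194 per 1000.
Ostaria: 0.2421×19.020 + 0.2136×51.786 + 0.1907×251.658 + 0.1670×342.552 + 0.1866×526.270 = 219.0673 per 1000.

Belmark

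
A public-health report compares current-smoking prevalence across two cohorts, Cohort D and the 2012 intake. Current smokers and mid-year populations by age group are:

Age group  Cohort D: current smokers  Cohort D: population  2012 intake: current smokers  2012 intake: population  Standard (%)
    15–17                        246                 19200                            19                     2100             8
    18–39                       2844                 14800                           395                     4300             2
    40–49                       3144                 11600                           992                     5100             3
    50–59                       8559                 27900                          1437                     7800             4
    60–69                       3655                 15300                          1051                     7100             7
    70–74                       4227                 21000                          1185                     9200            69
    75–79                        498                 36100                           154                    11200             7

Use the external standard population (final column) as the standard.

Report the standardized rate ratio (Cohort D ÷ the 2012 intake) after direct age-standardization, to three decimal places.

Age-specific rates per 1000 for Cohort D: 12.812, 192.162, 271.034, 306.774, 238.889, 201.286, 13.795.
For the 2012 intake: 9.048, 91.860, 194.510, 184.231, 148.028, 128.804, 13.750.
Standard weights: 0.08, 0.02, 0.03, 0.04, 0.07, 0.69, 0.07.
Cohort D: 0.0800×12.812 + 0.0200×192.162 + 0.0300×271.034 + 0.0400×306.774 + 0.0700×238.889 + 0.6900×201.286 + 0.0700×13.795 = 181.8453 per 1000.
The 2012 intake: 0.0800×9.048 + 0.0200×91.860 + 0.0300×194.510 + 0.0400×184.231 + 0.0700×148.028 + 0.6900×128.804 + 0.0700×13.750 = 115.9650 per 1000.
Ratio = 181.8453 ÷ 115.9650 = 1.56810.

1.568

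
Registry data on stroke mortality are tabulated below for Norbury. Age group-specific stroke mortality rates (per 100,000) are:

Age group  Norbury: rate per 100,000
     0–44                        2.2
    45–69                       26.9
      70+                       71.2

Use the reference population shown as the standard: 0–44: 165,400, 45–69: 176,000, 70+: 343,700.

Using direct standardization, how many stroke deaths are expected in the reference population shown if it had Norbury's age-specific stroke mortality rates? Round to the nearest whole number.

Expected stroke deaths = Σ (standard pop × age-specific rate ÷ 100,000)
= 165,400×2.2/100,000 + 176,000×26.9/100,000 + 343,700×71.2/100,000
= 3.64 + 47.34 + 244.71 = 295.70.

296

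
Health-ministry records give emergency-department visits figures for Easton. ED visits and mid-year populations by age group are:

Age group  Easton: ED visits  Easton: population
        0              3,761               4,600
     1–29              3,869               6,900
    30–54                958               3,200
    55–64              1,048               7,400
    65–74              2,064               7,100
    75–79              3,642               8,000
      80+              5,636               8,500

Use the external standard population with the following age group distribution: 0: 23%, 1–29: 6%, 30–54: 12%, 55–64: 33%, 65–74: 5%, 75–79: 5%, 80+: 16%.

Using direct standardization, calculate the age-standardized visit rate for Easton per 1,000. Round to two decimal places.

Age-specific rates per 1,000 for Easton: 817.609, 560.725, 299.375, 141.622, 290.704, 455.250, 663.059.
Standard weights: 0.23, 0.06, 0.12, 0.33, 0.05, 0.05, 0.16.
Standardized rate: 0.2300×817.609 + 0.0600×560.725 + 0.1200×299.375 + 0.3300×141.622 + 0.0500×290.704 + 0.0500×455.250 + 0.1600×663.059 = 447.7407 per 1,000.

447.74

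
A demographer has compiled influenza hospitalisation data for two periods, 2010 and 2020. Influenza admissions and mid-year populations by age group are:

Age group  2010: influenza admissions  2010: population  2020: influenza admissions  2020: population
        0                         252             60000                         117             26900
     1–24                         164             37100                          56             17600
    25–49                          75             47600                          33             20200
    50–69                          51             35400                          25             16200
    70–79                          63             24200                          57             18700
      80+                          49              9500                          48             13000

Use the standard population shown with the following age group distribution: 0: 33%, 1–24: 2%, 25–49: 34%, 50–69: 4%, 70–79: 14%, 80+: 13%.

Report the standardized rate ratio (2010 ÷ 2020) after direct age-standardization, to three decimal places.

Age-specific rates per 100000 for 2010: 420.00, 442.05, 157.56, 144.07, 260.33, 515.79.
For 2020: 434.94, 318.18, 163.37, 154.32, 304.81, 369.23.
Standard weights: 0.33, 0.02, 0.34, 0.04, 0.14, 0.13.
2010: 0.3300×420.00 + 0.0200×442.05 + 0.3400×157.56 + 0.0400×144.07 + 0.1400×260.33 + 0.1300×515.79 = 310.2740 per 100000.
2020: 0.3300×434.94 + 0.0200×318.18 + 0.3400×163.37 + 0.0400×154.32 + 0.1400×304.81 + 0.1300×369.23 = 302.2864 per 100000.
Ratio = 310.2740 ÷ 302.2864 = 1.02642.

1.026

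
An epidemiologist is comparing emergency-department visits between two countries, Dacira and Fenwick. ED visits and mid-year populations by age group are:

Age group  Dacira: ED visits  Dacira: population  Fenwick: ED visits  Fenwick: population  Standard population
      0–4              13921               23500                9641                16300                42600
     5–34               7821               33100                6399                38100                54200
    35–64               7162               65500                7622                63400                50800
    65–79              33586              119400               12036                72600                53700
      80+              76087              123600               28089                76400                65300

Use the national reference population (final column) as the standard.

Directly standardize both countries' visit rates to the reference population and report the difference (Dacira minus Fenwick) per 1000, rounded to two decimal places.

95.96

Age-specific rates per 1000 for Dacira: 592.383, 236.284, 109.344, 281.290, 615.591.
For Fenwick: 591.472, 167.953, 120.221, 165.785, 367.657.
Standard total = 266600; weights = 0.1598, 0.2033, 0.1905, 0.2014, 0.2449.
Dacira: 0.1598×592.383 + 0.2033×236.284 + 0.1905×109.344 + 0.2014×281.290 + 0.2449×615.591 = 370.9681 per 1000.
Fenwick: 0.1598×591.472 + 0.2033×167.953 + 0.1905×120.221 + 0.2014×165.785 + 0.2449×367.657 = 275.0099 per 1000.
Difference = 370.9681 − 275.0099 = 95.9581.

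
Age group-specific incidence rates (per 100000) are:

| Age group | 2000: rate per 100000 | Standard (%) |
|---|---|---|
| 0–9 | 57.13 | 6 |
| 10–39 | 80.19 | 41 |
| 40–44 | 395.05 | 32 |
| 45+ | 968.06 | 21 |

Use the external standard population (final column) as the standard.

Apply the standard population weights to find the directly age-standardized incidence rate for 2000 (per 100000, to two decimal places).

366.01

Standard weights: 0.06, 0.41, 0.32, 0.21.
Standardized rate: 0.0600×57.13 + 0.4100×80.19 + 0.3200×395.05 + 0.2100×968.06 = 366.0143 per 100000.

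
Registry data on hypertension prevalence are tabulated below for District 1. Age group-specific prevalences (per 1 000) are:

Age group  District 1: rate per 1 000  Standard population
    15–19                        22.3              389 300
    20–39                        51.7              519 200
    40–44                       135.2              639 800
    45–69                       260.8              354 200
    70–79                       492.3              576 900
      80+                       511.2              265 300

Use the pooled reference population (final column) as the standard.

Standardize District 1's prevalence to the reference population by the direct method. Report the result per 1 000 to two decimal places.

231.00

Standard total = 2 744 700; weights = 0.1418, 0.1892, 0.2331, 0.1290, 0.2102, 0.0967.
Standardized rate: 0.1418×22.3 + 0.1892×51.7 + 0.2331×135.2 + 0.1290×260.8 + 0.2102×492.3 + 0.0967×511.2 = 231.0014 per 1 000.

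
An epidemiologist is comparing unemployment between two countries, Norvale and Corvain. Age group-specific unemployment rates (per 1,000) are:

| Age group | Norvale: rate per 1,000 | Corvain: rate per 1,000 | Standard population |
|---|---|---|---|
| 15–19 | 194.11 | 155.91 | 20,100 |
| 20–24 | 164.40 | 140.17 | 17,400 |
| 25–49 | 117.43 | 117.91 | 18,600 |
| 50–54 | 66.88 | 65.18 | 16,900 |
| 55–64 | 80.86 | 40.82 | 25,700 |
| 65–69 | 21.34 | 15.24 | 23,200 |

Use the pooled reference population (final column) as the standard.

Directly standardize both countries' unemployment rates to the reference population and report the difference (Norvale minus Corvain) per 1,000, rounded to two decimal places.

19.52

Standard total = 121,900; weights = 0.1649, 0.1427, 0.1526, 0.1386, 0.2108, 0.1903.
Norvale: 0.1649×194.11 + 0.1427×164.40 + 0.1526×117.43 + 0.1386×66.88 + 0.2108×80.86 + 0.1903×21.34 = 103.7722 per 1,000.
Corvain: 0.1649×155.91 + 0.1427×140.17 + 0.1526×117.91 + 0.1386×65.18 + 0.2108×40.82 + 0.1903×15.24 = 84.2499 per 1,000.
Difference = 103.7722 − 84.2499 = 19.5223.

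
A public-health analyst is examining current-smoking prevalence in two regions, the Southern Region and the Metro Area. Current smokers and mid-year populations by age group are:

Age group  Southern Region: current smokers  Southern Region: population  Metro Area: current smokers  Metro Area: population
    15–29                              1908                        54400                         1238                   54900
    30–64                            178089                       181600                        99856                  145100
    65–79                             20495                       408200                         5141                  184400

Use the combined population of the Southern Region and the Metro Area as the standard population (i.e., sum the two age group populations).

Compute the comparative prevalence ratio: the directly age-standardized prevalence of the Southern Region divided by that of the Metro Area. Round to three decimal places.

Age-specific rates per 1000 for the Southern Region: 35.074, 980.666, 50.208.
For the Metro Area: 22.550, 688.187, 27.880.
Combined standard total = 1028600; weights = 0.1063, 0.3176, 0.5761.
The Southern Region: 0.1063×35.074 + 0.3176×980.666 + 0.5761×50.208 = 344.1285 per 1000.
The Metro Area: 0.1063×22.550 + 0.3176×688.187 + 0.5761×27.880 = 237.0377 per 1000.
Ratio = 344.1285 ÷ 237.0377 = 1.45179.

1.452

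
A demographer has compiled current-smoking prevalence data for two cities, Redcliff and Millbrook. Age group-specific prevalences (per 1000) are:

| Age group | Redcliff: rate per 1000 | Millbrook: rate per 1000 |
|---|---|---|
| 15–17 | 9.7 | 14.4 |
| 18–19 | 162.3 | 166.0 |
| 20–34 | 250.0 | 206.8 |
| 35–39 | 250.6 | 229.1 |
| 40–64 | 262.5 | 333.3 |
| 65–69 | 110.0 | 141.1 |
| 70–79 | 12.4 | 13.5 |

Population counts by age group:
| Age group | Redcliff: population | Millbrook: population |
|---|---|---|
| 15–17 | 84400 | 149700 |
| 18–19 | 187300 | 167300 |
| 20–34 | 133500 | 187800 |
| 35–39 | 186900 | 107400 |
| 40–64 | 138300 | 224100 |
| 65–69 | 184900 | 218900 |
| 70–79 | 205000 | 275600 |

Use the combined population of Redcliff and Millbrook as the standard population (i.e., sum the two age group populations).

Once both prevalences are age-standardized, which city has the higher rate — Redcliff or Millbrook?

Millbrook

Combined standard total = 2451100; weights = 0.0955, 0.1447, 0.1311, 0.1201, 0.1479, 0.1647, 0.1961.
Redcliff: 0.0955×9.7 + 0.1447×162.3 + 0.1311×250.0 + 0.1201×250.6 + 0.1479×262.5 + 0.1647×110.0 + 0.1961×12.4 = 146.6306 per 1000.
Millbrook: 0.0955×14.4 + 0.1447×166.0 + 0.1311×206.8 + 0.1201×229.1 + 0.1479×333.3 + 0.1647×141.1 + 0.1961×13.5 = 155.1776 per 1000.
The crude rates (152.29 vs 152.29) would put Redcliff higher, but that reflects its age composition; once standardized to a common age structure, Millbrook has the higher underlying rate.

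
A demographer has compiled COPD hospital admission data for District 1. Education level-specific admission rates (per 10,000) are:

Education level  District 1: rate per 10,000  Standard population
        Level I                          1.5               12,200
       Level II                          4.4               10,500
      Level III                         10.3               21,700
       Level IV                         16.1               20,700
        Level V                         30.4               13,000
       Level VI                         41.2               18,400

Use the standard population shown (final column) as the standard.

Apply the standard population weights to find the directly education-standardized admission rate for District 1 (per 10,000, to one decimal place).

Standard total = 96,500; weights = 0.1264, 0.1088, 0.2249, 0.2145, 0.1347, 0.1907.
Standardized rate: 0.1264×1.5 + 0.1088×4.4 + 0.2249×10.3 + 0.2145×16.1 + 0.1347×30.4 + 0.1907×41.2 = 18.3892 per 10,000.

18.4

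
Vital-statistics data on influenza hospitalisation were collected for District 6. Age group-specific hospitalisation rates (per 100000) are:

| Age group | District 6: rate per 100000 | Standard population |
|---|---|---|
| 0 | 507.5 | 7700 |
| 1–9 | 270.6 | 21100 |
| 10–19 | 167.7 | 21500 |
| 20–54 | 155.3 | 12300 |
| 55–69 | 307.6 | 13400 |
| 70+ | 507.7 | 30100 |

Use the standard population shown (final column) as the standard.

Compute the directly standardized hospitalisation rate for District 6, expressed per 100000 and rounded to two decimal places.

325.51

Standard total = 106100; weights = 0.0726, 0.1989, 0.2026, 0.1159, 0.1263, 0.2837.
Standardized rate: 0.0726×507.5 + 0.1989×270.6 + 0.2026×167.7 + 0.1159×155.3 + 0.1263×307.6 + 0.2837×507.7 = 325.5114 per 100000.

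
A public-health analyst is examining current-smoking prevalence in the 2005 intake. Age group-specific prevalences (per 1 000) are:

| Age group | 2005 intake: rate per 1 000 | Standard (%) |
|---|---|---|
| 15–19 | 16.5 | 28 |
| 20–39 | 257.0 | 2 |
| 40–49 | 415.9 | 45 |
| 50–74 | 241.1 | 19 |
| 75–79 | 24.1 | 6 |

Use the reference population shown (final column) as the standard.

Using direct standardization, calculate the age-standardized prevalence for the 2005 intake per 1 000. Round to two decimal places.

Standard weights: 0.28, 0.02, 0.45, 0.19, 0.06.
Standardized rate: 0.2800×16.5 + 0.0200×257.0 + 0.4500×415.9 + 0.1900×241.1 + 0.0600×24.1 = 244.1700 per 1 000.

244.17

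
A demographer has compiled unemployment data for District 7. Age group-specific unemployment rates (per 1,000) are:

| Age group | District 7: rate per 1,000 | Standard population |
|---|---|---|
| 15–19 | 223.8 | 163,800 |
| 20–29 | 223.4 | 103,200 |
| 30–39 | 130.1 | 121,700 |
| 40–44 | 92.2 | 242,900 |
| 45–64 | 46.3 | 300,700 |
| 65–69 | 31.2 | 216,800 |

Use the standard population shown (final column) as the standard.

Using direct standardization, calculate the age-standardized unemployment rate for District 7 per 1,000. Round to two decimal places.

Standard total = 1,149,100; weights = 0.1425, 0.0898, 0.1059, 0.2114, 0.2617, 0.1887.
Standardized rate: 0.1425×223.8 + 0.0898×223.4 + 0.1059×130.1 + 0.2114×92.2 + 0.2617×46.3 + 0.1887×31.2 = 103.2360 per 1,000.

103.24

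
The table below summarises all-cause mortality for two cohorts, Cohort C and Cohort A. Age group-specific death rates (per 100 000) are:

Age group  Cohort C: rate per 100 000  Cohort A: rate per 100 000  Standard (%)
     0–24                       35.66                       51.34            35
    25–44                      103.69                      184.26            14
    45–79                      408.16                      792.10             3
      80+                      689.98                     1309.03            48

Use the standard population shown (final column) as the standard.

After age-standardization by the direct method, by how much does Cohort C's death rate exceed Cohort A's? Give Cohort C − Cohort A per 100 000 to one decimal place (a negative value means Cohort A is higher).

Standard weights: 0.35, 0.14, 0.03, 0.48.
Cohort C: 0.3500×35.66 + 0.1400×103.69 + 0.0300×408.16 + 0.4800×689.98 = 370.4328 per 100 000.
Cohort A: 0.3500×51.34 + 0.1400×184.26 + 0.0300×792.10 + 0.4800×1309.03 = 695.8628 per 100 000.
Difference = 370.4328 − 695.8628 = -325.4300.

-325.4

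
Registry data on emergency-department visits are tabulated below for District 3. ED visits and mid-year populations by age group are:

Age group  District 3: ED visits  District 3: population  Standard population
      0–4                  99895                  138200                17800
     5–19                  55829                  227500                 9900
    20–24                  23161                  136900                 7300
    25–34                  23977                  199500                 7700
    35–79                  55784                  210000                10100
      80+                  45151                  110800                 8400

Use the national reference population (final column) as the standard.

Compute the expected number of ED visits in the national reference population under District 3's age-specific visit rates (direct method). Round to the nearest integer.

23562

Age-specific rates per 1000 for District 3: 722.829, 245.402, 169.182, 120.185, 265.638, 407.500.
Expected ED visits = Σ (standard pop × age-specific rate ÷ 1000)
= 17800×722.829/1000 + 9900×245.402/1000 + 7300×169.182/1000 + 7700×120.185/1000 + 10100×265.638/1000 + 8400×407.500/1000
= 12866.36 + 2429.48 + 1235.03 + 925.43 + 2682.94 + 3423.00 = 23562.24.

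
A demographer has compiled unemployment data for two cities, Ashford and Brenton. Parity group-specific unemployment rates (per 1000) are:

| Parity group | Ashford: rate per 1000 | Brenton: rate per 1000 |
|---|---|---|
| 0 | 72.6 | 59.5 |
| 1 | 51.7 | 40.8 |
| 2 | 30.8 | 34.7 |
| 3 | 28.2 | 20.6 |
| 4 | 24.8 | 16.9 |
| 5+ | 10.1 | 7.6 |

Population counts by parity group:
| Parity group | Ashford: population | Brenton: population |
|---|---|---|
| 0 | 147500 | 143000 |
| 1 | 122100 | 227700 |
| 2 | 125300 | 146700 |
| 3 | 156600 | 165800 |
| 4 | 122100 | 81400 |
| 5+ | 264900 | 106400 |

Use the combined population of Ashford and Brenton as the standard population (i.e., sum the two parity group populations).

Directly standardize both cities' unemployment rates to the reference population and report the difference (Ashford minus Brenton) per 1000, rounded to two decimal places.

6.38

Combined standard total = 1809500; weights = 0.1605, 0.1933, 0.1503, 0.1782, 0.1125, 0.2052.
Ashford: 0.1605×72.6 + 0.1933×51.7 + 0.1503×30.8 + 0.1782×28.2 + 0.1125×24.8 + 0.2052×10.1 = 36.1653 per 1000.
Brenton: 0.1605×59.5 + 0.1933×40.8 + 0.1503×34.7 + 0.1782×20.6 + 0.1125×16.9 + 0.2052×7.6 = 29.7858 per 1000.
Difference = 36.1653 − 29.7858 = 6.3795.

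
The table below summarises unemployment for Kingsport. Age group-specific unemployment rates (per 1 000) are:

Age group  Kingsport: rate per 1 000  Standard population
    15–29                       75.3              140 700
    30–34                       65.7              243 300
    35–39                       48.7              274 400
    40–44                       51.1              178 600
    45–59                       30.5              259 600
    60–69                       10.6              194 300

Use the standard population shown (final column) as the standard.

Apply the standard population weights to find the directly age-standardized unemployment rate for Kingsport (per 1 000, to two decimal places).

45.74

Standard total = 1 290 900; weights = 0.1090, 0.1885, 0.2126, 0.1384, 0.2011, 0.1505.
Standardized rate: 0.1090×75.3 + 0.1885×65.7 + 0.2126×48.7 + 0.1384×51.1 + 0.2011×30.5 + 0.1505×10.6 = 45.7407 per 1 000.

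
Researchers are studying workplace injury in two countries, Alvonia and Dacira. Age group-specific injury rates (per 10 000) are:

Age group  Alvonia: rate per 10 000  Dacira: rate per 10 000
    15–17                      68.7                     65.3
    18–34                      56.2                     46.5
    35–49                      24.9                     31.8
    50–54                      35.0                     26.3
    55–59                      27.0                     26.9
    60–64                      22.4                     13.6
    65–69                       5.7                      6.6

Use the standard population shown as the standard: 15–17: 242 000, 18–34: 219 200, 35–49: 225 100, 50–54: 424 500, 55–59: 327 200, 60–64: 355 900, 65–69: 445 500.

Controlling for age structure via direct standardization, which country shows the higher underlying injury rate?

Standard total = 2 239 400; weights = 0.1081, 0.0979, 0.1005, 0.1896, 0.1461, 0.1589, 0.1989.
Alvonia: 0.1081×68.7 + 0.0979×56.2 + 0.1005×24.9 + 0.1896×35.0 + 0.1461×27.0 + 0.1589×22.4 + 0.1989×5.7 = 30.7015 per 10 000.
Dacira: 0.1081×65.3 + 0.0979×46.5 + 0.1005×31.8 + 0.1896×26.3 + 0.1461×26.9 + 0.1589×13.6 + 0.1989×6.6 = 27.1949 per 10 000.

Alvonia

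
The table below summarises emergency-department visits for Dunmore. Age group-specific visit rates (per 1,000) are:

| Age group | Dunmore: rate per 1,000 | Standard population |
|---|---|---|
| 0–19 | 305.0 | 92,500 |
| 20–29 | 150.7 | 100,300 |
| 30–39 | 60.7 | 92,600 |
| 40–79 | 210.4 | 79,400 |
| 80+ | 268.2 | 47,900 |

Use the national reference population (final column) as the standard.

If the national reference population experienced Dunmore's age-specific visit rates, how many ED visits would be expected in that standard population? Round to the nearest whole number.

78501

Expected ED visits = Σ (standard pop × age-specific rate ÷ 1,000)
= 92,500×305.0/1,000 + 100,300×150.7/1,000 + 92,600×60.7/1,000 + 79,400×210.4/1,000 + 47,900×268.2/1,000
= 28212.50 + 15115.21 + 5620.82 + 16705.76 + 12846.78 = 78501.07.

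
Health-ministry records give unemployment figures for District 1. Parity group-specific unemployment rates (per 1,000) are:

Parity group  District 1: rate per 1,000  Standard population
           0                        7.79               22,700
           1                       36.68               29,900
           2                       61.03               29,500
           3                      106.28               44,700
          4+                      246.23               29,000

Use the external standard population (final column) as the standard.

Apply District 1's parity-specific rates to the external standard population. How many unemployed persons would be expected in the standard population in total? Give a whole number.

Expected unemployed persons = Σ (standard pop × parity-specific rate ÷ 1,000)
= 22,700×7.79/1,000 + 29,900×36.68/1,000 + 29,500×61.03/1,000 + 44,700×106.28/1,000 + 29,000×246.23/1,000
= 176.83 + 1096.73 + 1800.38 + 4750.72 + 7140.67 = 14965.34.

14965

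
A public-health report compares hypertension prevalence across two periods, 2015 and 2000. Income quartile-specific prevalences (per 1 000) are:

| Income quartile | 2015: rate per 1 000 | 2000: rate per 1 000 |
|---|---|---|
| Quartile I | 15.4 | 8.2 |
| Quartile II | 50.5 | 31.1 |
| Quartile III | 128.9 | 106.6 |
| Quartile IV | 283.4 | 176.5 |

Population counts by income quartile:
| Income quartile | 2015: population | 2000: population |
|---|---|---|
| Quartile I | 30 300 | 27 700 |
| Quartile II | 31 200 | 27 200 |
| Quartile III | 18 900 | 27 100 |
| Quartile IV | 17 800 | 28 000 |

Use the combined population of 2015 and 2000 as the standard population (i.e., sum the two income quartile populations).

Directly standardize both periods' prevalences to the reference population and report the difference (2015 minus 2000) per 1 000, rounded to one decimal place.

35.9

Combined standard total = 208 200; weights = 0.2786, 0.2805, 0.2209, 0.2200.
2015: 0.2786×15.4 + 0.2805×50.5 + 0.2209×128.9 + 0.2200×283.4 = 109.2772 per 1 000.
2000: 0.2786×8.2 + 0.2805×31.1 + 0.2209×106.6 + 0.2200×176.5 = 73.3868 per 1 000.
Difference = 109.2772 − 73.3868 = 35.8904.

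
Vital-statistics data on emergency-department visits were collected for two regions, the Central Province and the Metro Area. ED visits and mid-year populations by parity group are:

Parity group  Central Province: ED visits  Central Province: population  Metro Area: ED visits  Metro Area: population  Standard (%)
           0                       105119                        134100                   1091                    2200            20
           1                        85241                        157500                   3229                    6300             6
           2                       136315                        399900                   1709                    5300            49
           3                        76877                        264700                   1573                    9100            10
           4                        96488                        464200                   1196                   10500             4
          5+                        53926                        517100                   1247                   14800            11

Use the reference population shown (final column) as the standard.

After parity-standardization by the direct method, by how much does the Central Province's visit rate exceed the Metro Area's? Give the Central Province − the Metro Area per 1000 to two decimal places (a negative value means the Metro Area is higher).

86.06

Parity-specific rates per 1000 for the Central Province: 783.885, 541.213, 340.873, 290.431, 207.859, 104.285.
For the Metro Area: 495.909, 512.540, 322.453, 172.857, 113.905, 84.257.
Standard weights: 0.20, 0.06, 0.49, 0.10, 0.04, 0.11.
The Central Province: 0.2000×783.885 + 0.0600×541.213 + 0.4900×340.873 + 0.1000×290.431 + 0.0400×207.859 + 0.1100×104.285 = 405.1062 per 1000.
The Metro Area: 0.2000×495.909 + 0.0600×512.540 + 0.4900×322.453 + 0.1000×172.857 + 0.0400×113.905 + 0.1100×84.257 = 319.0462 per 1000.
Difference = 405.1062 − 319.0462 = 86.0600.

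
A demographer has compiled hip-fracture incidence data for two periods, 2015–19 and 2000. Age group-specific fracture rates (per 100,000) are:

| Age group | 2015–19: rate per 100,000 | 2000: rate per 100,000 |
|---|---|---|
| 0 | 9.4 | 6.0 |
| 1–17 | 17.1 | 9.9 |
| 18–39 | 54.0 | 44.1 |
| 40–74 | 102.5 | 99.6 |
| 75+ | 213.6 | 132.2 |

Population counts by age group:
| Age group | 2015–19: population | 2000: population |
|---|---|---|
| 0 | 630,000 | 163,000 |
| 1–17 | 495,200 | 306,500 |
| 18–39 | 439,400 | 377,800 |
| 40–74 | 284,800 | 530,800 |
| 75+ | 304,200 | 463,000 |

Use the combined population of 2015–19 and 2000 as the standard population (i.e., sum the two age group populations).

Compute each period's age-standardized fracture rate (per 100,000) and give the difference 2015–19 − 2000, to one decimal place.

Combined standard total = 3,994,700; weights = 0.1985, 0.2007, 0.2046, 0.2042, 0.1921.
2015–19: 0.1985×9.4 + 0.2007×17.1 + 0.2046×54.0 + 0.2042×102.5 + 0.1921×213.6 = 78.2950 per 100,000.
2000: 0.1985×6.0 + 0.2007×9.9 + 0.2046×44.1 + 0.2042×99.6 + 0.1921×132.2 = 57.9245 per 100,000.
Difference = 78.2950 − 57.9245 = 20.3705.

20.4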